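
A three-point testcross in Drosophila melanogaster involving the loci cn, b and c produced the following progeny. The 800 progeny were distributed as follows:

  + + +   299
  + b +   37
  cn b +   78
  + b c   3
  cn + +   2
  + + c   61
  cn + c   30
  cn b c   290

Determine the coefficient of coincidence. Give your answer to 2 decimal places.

The two most frequent reciprocal classes, cn b c and + + +, are the parental types, so the F1 was cn b c / + + +.
The two rarest classes, + b c and cn + +, are the double crossovers. Comparing them with the parentals, only the cn allele has switched, so cn is the middle locus and the order is c – cn – b.
c–cn: (139 + 5)/800 = 0.1800; cn–b: (67 + 5)/800 = 0.0900.
Expected DCO frequency = 0.1800 × 0.0900 ≈ 0.01620; observed = 5/800 ≈ 0.00625.
Coefficient of coincidence = 0.00625/0.01620 ≈ 0.39.

0.39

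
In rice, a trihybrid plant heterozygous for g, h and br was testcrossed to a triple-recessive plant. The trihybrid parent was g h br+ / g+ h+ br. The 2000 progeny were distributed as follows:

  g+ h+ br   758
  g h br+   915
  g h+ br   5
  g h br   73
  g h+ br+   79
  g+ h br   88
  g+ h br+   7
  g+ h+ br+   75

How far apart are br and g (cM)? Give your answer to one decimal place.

8.0 cM

The two rarest classes, g+ h br+ and g h+ br, are the double crossovers. Comparing them with the parentals, only the g allele has switched, so g is the middle locus and the order is h – g – br.
Crossovers in the g–br interval produce the single-crossover classes g h br and g+ h+ br+ (73 + 75 = 148) plus the double crossovers (12).
RF(g–br) = (148 + 12) / 2000 = 160/2000 = 0.0800 → 8.0 cM.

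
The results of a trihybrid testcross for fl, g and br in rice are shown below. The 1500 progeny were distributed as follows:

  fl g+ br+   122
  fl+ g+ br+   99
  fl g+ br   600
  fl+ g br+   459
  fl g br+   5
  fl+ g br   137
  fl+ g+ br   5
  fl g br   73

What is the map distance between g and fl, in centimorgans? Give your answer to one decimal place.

12.1 centimorgans

The two most frequent reciprocal classes, fl g+ br and fl+ g br+, are the parental types, so the F1 was fl g+ br / fl+ g br+.
The two rarest classes, fl+ g+ br and fl g br+, are the double crossovers. Comparing them with the parentals, only the fl allele has switched, so fl is the middle locus and the order is br – fl – g.
Crossovers in the fl–g interval produce the single-crossover classes fl g br and fl+ g+ br+ (73 + 99 = 172) plus the double crossovers (10).
RF(fl–g) = (172 + 10) / 1500 = 182/1500 = 0.1213 → 12.1 centimorgans.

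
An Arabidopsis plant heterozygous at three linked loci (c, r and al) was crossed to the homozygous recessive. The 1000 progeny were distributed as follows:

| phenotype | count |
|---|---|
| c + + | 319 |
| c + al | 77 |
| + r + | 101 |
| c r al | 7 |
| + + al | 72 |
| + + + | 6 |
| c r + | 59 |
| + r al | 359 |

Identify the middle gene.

The two most frequent reciprocal classes, c + + and + r al, are the parental types, so the F1 was c + + / + r al.
The two rarest classes, + + + and c r al, are the double crossovers. Comparing them with the parentals, only the c allele has switched, so c is the middle locus and the order is r – c – al.

c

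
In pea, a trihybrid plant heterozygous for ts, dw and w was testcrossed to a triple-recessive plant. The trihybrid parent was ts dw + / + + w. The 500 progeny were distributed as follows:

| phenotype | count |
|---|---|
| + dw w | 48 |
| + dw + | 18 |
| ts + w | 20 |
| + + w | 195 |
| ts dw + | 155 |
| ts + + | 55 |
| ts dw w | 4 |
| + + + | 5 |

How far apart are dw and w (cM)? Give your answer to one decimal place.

The two rarest classes, ts dw w and + + +, are the double crossovers. Comparing them with the parentals, only the w allele has switched, so w is the middle locus and the order is ts – w – dw.
Crossovers in the w–dw interval produce the single-crossover classes ts + + and + dw w (55 + 48 = 103) plus the double crossovers (9).
RF(w–dw) = (103 + 9) / 500 = 112/500 = 0.2240 → 22.4 cM.

22.4 cM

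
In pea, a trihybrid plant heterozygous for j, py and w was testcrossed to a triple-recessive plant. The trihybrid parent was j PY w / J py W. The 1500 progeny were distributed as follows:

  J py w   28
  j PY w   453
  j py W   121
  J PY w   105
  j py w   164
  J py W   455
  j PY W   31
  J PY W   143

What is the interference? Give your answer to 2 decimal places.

0.15

The two rarest classes, j PY W and J py w, are the double crossovers. Comparing them with the parentals, only the w allele has switched, so w is the middle locus and the order is py – w – j.
py–w: (307 + 59)/1500 = 0.2440; w–j: (226 + 59)/1500 = 0.1900.
Expected DCO frequency = 0.2440 × 0.1900 ≈ 0.04636; observed = 59/1500 ≈ 0.03933.
Coefficient of coincidence = 0.03933/0.04636 ≈ 0.85; interference = 1 − 0.85 = 0.15.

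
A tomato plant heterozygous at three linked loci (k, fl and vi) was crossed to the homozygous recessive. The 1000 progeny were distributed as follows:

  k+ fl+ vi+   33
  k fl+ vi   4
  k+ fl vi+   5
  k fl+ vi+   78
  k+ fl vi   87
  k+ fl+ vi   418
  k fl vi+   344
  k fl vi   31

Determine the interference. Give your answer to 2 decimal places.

0.29

The two most frequent reciprocal classes, k+ fl+ vi and k fl vi+, are the parental types, so the F1 was k+ fl+ vi / k fl vi+.
The two rarest classes, k fl+ vi and k+ fl vi+, are the double crossovers. Comparing them with the parentals, only the k allele has switched, so k is the middle locus and the order is fl – k – vi.
fl–k: (165 + 9)/1000 = 0.1740; k–vi: (64 + 9)/1000 = 0.0730.
Expected DCO frequency = 0.1740 × 0.0730 ≈ 0.01270; observed = 9/1000 ≈ 0.00900.
Coefficient of coincidence = 0.00900/0.01270 ≈ 0.71; interference = 1 − 0.71 = 0.29.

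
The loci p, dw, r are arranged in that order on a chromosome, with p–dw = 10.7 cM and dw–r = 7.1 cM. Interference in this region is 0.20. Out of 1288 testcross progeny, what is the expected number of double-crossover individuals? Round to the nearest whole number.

8

Map distances give recombination frequencies of 0.107 and 0.071 for the two intervals.
With interference 0.20 (so coincidence = 0.80), expected double-crossover frequency = 0.107 × 0.071 × 0.80 = 0.00608.
Expected number = 0.00608 × 1288 = 7.83 ≈ 8.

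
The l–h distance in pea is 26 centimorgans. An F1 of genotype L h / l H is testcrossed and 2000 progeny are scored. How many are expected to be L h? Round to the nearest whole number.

A map distance of 26 centimorgans corresponds to a recombination frequency of 0.260.
The F1 is L h / l H, so L h is a parental gamete class with expected frequency (1 − r)/2 = 0.740/2 = 0.3700.
Expected number = 0.3700 × 2000 = 740.00 ≈ 740.

740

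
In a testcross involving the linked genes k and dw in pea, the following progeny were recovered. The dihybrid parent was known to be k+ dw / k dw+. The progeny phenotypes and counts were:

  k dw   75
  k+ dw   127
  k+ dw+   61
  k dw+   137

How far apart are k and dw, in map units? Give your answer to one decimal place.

34.0 map units

The recombinant classes are k+ dw+ and k dw: 61 + 75 = 136.
Recombination frequency = 136/400 = 0.3400 ≈ 34.0%, i.e. 34.0 map units.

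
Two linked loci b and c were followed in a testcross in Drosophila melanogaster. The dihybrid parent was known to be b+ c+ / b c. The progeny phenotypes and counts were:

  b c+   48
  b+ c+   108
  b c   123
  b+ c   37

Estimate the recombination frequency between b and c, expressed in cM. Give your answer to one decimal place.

26.9 cM

The recombinant classes are b+ c and b c+: 37 + 48 = 85.
Recombination frequency = 85/316 = 0.2690 ≈ 26.9%, i.e. 26.9 cM.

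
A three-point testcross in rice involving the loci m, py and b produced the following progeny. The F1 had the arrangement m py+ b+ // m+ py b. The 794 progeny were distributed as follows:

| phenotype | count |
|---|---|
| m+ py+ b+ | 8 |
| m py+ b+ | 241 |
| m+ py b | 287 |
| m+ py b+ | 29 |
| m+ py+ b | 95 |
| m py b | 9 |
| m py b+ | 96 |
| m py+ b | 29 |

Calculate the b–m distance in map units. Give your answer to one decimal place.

9.4 map units

The two rarest classes, m+ py+ b+ and m py b, are the double crossovers. Comparing them with the parentals, only the m allele has switched, so m is the middle locus and the order is b – m – py.
Crossovers in the b–m interval produce the single-crossover classes m py+ b and m+ py b+ (29 + 29 = 58) plus the double crossovers (17).
RF(b–m) = (58 + 17) / 794 = 75/794 = 0.0945 → 9.4 map units.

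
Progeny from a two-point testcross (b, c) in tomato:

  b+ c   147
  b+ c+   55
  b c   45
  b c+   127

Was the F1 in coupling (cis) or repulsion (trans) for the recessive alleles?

The two most frequent classes are b+ c (147) and b c+ (127); these are the parental (non-recombinant) types.
So the F1 carried b+ c on one chromosome and b c+ on the other — the recessive alleles are on opposite chromosomes (trans / repulsion).

trans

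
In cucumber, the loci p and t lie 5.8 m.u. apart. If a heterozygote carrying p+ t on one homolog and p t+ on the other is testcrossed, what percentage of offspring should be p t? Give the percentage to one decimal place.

2.9%

A map distance of 5.8 m.u. corresponds to a recombination frequency of 0.058.
The F1 is p+ t / p t+, so p t is a recombinant gamete class with expected frequency r/2 = 0.058/2 = 0.0290.
That is 0.0290 = 2.9% of the progeny.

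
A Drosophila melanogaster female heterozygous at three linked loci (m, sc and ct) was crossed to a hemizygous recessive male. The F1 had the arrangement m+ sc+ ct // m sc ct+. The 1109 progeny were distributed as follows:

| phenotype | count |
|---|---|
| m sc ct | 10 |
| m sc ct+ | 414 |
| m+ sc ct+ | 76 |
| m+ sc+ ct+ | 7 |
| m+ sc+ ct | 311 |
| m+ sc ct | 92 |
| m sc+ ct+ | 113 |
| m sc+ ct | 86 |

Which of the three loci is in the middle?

The two rarest classes, m+ sc+ ct+ and m sc ct, are the double crossovers. Comparing them with the parentals, only the ct allele has switched, so ct is the middle locus and the order is sc – ct – m.

ct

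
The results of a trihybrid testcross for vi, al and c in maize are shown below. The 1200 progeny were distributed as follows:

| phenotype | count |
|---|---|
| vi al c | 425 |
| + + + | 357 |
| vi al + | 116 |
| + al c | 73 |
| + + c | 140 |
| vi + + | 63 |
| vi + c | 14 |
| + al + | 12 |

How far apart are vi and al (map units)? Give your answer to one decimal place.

13.5 map units

The two most frequent reciprocal classes, vi al c and + + +, are the parental types, so the F1 was vi al c / + + +.
The two rarest classes, vi + c and + al +, are the double crossovers. Comparing them with the parentals, only the al allele has switched, so al is the middle locus and the order is vi – al – c.
Crossovers in the vi–al interval produce the single-crossover classes + al c and vi + + (73 + 63 = 136) plus the double crossovers (26).
RF(vi–al) = (136 + 26) / 1200 = 162/1200 = 0.1350 → 13.5 map units.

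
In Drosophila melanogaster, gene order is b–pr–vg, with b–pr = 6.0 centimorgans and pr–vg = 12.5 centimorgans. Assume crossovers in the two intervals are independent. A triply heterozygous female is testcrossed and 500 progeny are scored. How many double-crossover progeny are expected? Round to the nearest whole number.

4

Map distances give recombination frequencies of 0.060 and 0.125 for the two intervals.
With no interference, expected double-crossover frequency = 0.060 × 0.125 = 0.00750.
Expected number = 0.00750 × 500 = 3.75 ≈ 4.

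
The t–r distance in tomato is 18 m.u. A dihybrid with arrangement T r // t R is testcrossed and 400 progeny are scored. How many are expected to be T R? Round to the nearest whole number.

36

A map distance of 18 m.u. corresponds to a recombination frequency of 0.180.
The F1 is T r / t R, so T R is a recombinant gamete class with expected frequency r/2 = 0.180/2 = 0.0900.
Expected number = 0.0900 × 400 = 36.00 ≈ 36.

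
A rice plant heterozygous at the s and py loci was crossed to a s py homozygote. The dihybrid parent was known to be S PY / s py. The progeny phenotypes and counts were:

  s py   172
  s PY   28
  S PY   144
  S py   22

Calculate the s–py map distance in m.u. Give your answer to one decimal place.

13.7 m.u.

The recombinant classes are S py and s PY: 22 + 28 = 50.
Recombination frequency = 50/366 = 0.1366 ≈ 13.7%, i.e. 13.7 m.u.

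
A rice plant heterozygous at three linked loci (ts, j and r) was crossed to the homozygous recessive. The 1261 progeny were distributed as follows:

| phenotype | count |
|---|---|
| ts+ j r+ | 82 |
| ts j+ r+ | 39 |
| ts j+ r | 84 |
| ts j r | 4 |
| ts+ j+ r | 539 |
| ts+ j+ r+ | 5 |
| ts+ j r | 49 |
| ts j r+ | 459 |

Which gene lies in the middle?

r

The two most frequent reciprocal classes, ts+ j+ r and ts j r+, are the parental types, so the F1 was ts+ j+ r / ts j r+.
The two rarest classes, ts+ j+ r+ and ts j r, are the double crossovers. Comparing them with the parentals, only the r allele has switched, so r is the middle locus and the order is j – r – ts.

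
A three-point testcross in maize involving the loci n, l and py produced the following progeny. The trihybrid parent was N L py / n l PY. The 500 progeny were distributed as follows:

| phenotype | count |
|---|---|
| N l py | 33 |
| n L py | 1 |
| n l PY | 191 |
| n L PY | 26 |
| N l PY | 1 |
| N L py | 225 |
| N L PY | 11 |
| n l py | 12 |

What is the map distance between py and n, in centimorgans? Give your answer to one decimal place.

5.0 centimorgans

The two rarest classes, n L py and N l PY, are the double crossovers. Comparing them with the parentals, only the n allele has switched, so n is the middle locus and the order is l – n – py.
Crossovers in the n–py interval produce the single-crossover classes N L PY and n l py (11 + 12 = 23) plus the double crossovers (2).
RF(n–py) = (23 + 2) / 500 = 25/500 = 0.0500 → 5.0 centimorgans.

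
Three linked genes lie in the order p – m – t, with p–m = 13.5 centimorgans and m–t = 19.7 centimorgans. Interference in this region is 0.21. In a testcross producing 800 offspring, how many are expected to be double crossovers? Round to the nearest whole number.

17

Map distances give recombination frequencies of 0.135 and 0.197 for the two intervals.
With interference 0.21 (so coincidence = 0.79), expected double-crossover frequency = 0.135 × 0.197 × 0.79 = 0.02101.
Expected number = 0.02101 × 800 = 16.81 ≈ 17.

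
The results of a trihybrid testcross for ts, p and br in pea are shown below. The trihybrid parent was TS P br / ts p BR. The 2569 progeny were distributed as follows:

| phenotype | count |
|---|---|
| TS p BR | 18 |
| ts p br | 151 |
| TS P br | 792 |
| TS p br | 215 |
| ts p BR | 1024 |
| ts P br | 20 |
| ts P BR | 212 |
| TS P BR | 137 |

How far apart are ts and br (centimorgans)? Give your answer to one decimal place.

12.7 centimorgans

The two rarest classes, ts P br and TS p BR, are the double crossovers. Comparing them with the parentals, only the ts allele has switched, so ts is the middle locus and the order is br – ts – p.
Crossovers in the br–ts interval produce the single-crossover classes TS P BR and ts p br (137 + 151 = 288) plus the double crossovers (38).
RF(br–ts) = (288 + 38) / 2569 = 326/2569 = 0.1269 → 12.7 centimorgans.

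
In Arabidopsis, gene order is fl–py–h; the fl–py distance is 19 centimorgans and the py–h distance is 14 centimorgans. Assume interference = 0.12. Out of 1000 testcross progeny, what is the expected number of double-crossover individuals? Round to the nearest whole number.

Map distances give recombination frequencies of 0.190 and 0.140 for the two intervals.
With interference 0.12 (so coincidence = 0.88), expected double-crossover frequency = 0.190 × 0.140 × 0.88 = 0.02341.
Expected number = 0.02341 × 1000 = 23.41 ≈ 23.

23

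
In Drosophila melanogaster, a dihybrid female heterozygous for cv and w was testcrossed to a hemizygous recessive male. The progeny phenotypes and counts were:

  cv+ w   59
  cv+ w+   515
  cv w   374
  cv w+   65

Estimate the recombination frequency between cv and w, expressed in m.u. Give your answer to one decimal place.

The two most frequent classes, cv+ w+ (515) and cv w (374), are the parental types, so the F1 was cv+ w+ / cv w.
The recombinant classes are cv+ w and cv w+: 59 + 65 = 124.
Recombination frequency = 124/1013 = 0.1224 ≈ 12.2%, i.e. 12.2 m.u.

12.2 m.u.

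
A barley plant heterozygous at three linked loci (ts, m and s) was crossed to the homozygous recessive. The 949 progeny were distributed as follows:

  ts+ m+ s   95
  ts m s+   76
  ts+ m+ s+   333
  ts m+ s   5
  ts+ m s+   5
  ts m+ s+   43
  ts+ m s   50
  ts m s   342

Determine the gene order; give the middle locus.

The two most frequent reciprocal classes, ts m s and ts+ m+ s+, are the parental types, so the F1 was ts m s / ts+ m+ s+.
The two rarest classes, ts m+ s and ts+ m s+, are the double crossovers. Comparing them with the parentals, only the m allele has switched, so m is the middle locus and the order is s – m – ts.

m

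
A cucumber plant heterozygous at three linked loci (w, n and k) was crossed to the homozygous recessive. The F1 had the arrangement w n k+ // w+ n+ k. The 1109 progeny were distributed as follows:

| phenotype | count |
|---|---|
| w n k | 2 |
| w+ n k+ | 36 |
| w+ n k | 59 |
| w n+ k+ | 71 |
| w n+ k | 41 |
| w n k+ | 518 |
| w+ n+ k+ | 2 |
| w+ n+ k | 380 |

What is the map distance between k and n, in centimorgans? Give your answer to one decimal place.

12.1 centimorgans

The two rarest classes, w n k and w+ n+ k+, are the double crossovers. Comparing them with the parentals, only the k allele has switched, so k is the middle locus and the order is w – k – n.
Crossovers in the k–n interval produce the single-crossover classes w n+ k+ and w+ n k (71 + 59 = 130) plus the double crossovers (4).
RF(k–n) = (130 + 4) / 1109 = 134/1109 = 0.1208 → 12.1 centimorgans.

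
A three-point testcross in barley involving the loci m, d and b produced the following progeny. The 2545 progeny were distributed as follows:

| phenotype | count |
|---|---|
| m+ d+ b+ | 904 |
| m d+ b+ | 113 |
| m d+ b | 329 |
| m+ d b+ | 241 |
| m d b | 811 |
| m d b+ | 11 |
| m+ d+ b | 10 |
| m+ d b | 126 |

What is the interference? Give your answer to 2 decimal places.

0.65

The two most frequent reciprocal classes, m+ d+ b+ and m d b, are the parental types, so the F1 was m+ d+ b+ / m d b.
The two rarest classes, m+ d+ b and m d b+, are the double crossovers. Comparing them with the parentals, only the b allele has switched, so b is the middle locus and the order is m – b – d.
m–b: (239 + 21)/2545 = 0.1022; b–d: (570 + 21)/2545 = 0.2322.
Expected DCO frequency = 0.1022 × 0.2322 ≈ 0.02373; observed = 21/2545 ≈ 0.00825.
Coefficient of coincidence = 0.00825/0.02373 ≈ 0.35; interference = 1 − 0.35 = 0.65.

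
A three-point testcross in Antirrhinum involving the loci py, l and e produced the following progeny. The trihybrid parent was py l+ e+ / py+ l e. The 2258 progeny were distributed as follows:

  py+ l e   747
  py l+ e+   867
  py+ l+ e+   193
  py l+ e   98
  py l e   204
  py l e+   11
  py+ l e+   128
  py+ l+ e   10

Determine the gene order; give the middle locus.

l

The two rarest classes, py l e+ and py+ l+ e, are the double crossovers. Comparing them with the parentals, only the l allele has switched, so l is the middle locus and the order is py – l – e.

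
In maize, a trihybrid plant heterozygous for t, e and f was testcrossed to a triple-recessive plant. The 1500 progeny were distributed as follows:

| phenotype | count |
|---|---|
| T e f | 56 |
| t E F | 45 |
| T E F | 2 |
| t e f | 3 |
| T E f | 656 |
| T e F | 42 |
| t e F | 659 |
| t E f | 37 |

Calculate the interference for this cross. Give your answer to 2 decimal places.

The two most frequent reciprocal classes, T E f and t e F, are the parental types, so the F1 was T E f / t e F.
The two rarest classes, T E F and t e f, are the double crossovers. Comparing them with the parentals, only the f allele has switched, so f is the middle locus and the order is e – f – t.
e–f: (101 + 5)/1500 = 0.0707; f–t: (79 + 5)/1500 = 0.0560.
Expected DCO frequency = 0.0707 × 0.0560 ≈ 0.00396; observed = 5/1500 ≈ 0.00333.
Coefficient of coincidence = 0.00333/0.00396 ≈ 0.84; interference = 1 − 0.84 = 0.16.

0.16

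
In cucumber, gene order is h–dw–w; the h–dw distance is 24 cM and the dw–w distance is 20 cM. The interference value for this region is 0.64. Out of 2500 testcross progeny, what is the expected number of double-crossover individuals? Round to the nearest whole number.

Map distances give recombination frequencies of 0.240 and 0.200 for the two intervals.
With interference 0.64 (so coincidence = 0.36), expected double-crossover frequency = 0.240 × 0.200 × 0.36 = 0.01728.
Expected number = 0.01728 × 2500 = 43.20 ≈ 43.

43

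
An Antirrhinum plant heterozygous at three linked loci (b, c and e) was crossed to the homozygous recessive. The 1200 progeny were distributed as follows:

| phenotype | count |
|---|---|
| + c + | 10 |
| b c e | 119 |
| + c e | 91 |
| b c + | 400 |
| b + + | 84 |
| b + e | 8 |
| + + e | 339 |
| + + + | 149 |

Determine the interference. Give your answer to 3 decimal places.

The two most frequent reciprocal classes, + + e and b c +, are the parental types, so the F1 was + + e / b c +.
The two rarest classes, b + e and + c +, are the double crossovers. Comparing them with the parentals, only the b allele has switched, so b is the middle locus and the order is e – b – c.
e–b: (268 + 18)/1200 = 0.2383; b–c: (175 + 18)/1200 = 0.1608.
Expected DCO frequency = 0.2383 × 0.1608 ≈ 0.03832; observed = 18/1200 ≈ 0.01500.
Coefficient of coincidence = 0.01500/0.03832 ≈ 0.391; interference = 1 − 0.391 = 0.609.

0.609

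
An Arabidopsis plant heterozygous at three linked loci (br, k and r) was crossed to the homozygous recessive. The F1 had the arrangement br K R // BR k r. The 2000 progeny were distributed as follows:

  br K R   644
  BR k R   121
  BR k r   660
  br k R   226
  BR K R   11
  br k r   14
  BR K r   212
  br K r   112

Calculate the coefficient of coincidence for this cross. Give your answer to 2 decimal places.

The two rarest classes, BR K R and br k r, are the double crossovers. Comparing them with the parentals, only the br allele has switched, so br is the middle locus and the order is r – br – k.
r–br: (233 + 25)/2000 = 0.1290; br–k: (438 + 25)/2000 = 0.2315.
Expected DCO frequency = 0.1290 × 0.2315 ≈ 0.02986; observed = 25/2000 ≈ 0.01250.
Coefficient of coincidence = 0.01250/0.02986 ≈ 0.42.

0.42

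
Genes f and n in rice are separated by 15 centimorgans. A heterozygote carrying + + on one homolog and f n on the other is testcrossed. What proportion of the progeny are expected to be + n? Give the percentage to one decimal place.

A map distance of 15 centimorgans corresponds to a recombination frequency of 0.150.
The F1 is + + / f n, so + n is a recombinant gamete class with expected frequency r/2 = 0.150/2 = 0.0750.
That is 0.0750 = 7.5% of the progeny.

7.5%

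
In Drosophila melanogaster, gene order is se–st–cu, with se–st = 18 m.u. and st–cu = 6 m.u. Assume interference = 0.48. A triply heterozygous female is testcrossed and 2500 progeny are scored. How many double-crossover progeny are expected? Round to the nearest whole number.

Map distances give recombination frequencies of 0.180 and 0.060 for the two intervals.
With interference 0.48 (so coincidence = 0.52), expected double-crossover frequency = 0.180 × 0.060 × 0.52 = 0.00562.
Expected number = 0.00562 × 2500 = 14.04 ≈ 14.

14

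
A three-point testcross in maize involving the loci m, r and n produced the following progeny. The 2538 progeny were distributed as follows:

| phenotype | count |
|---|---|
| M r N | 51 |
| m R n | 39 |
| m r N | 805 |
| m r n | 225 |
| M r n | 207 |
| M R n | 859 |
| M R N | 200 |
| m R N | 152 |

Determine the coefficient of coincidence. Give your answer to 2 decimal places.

The two most frequent reciprocal classes, m r N and M R n, are the parental types, so the F1 was m r N / M R n.
The two rarest classes, M r N and m R n, are the double crossovers. Comparing them with the parentals, only the m allele has switched, so m is the middle locus and the order is n – m – r.
n–m: (425 + 90)/2538 = 0.2029; m–r: (359 + 90)/2538 = 0.1769.
Expected DCO frequency = 0.2029 × 0.1769 ≈ 0.03589; observed = 90/2538 ≈ 0.03546.
Coefficient of coincidence = 0.03546/0.03589 ≈ 0.99.

0.99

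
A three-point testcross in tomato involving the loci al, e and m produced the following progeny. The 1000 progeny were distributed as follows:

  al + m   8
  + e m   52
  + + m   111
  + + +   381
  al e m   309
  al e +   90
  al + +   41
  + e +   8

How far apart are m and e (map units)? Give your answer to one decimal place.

The two most frequent reciprocal classes, + + + and al e m, are the parental types, so the F1 was + + + / al e m.
The two rarest classes, + e + and al + m, are the double crossovers. Comparing them with the parentals, only the e allele has switched, so e is the middle locus and the order is m – e – al.
Crossovers in the m–e interval produce the single-crossover classes + + m and al e + (111 + 90 = 201) plus the double crossovers (16).
RF(m–e) = (201 + 16) / 1000 = 217/1000 = 0.2170 → 21.7 map units.

21.7 map units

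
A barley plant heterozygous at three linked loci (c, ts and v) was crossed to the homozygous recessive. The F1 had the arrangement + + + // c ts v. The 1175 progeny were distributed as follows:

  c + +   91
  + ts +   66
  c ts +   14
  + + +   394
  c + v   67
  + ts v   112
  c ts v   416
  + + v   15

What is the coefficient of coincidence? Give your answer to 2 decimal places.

0.91

The two rarest classes, + + v and c ts +, are the double crossovers. Comparing them with the parentals, only the v allele has switched, so v is the middle locus and the order is c – v – ts.
c–v: (203 + 29)/1175 = 0.1974; v–ts: (133 + 29)/1175 = 0.1379.
Expected DCO frequency = 0.1974 × 0.1379 ≈ 0.02722; observed = 29/1175 ≈ 0.02468.
Coefficient of coincidence = 0.02468/0.02722 ≈ 0.91.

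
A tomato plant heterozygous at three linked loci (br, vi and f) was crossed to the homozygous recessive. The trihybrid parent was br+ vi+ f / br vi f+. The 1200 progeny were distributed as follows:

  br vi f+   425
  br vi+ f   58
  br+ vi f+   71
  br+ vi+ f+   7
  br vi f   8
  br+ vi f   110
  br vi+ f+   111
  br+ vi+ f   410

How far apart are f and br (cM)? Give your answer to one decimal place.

12.0 cM

The two rarest classes, br+ vi+ f+ and br vi f, are the double crossovers. Comparing them with the parentals, only the f allele has switched, so f is the middle locus and the order is vi – f – br.
Crossovers in the f–br interval produce the single-crossover classes br vi+ f and br+ vi f+ (58 + 71 = 129) plus the double crossovers (15).
RF(f–br) = (129 + 15) / 1200 = 144/1200 = 0.1200 → 12.0 cM.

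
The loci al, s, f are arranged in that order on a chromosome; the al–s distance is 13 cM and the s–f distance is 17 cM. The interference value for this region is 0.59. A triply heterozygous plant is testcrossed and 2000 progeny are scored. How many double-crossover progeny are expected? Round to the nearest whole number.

18

Map distances give recombination frequencies of 0.130 and 0.170 for the two intervals.
With interference 0.59 (so coincidence = 0.41), expected double-crossover frequency = 0.130 × 0.170 × 0.41 = 0.00906.
Expected number = 0.00906 × 2000 = 18.12 ≈ 18.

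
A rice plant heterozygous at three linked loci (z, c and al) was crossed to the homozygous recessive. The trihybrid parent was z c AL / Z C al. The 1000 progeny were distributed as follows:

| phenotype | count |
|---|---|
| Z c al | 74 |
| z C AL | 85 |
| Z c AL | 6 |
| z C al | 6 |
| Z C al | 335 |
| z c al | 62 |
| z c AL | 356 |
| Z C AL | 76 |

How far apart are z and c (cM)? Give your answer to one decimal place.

The two rarest classes, Z c AL and z C al, are the double crossovers. Comparing them with the parentals, only the z allele has switched, so z is the middle locus and the order is c – z – al.
Crossovers in the c–z interval produce the single-crossover classes z C AL and Z c al (85 + 74 = 159) plus the double crossovers (12).
RF(c–z) = (159 + 12) / 1000 = 171/1000 = 0.1710 → 17.1 cM.

17.1 cM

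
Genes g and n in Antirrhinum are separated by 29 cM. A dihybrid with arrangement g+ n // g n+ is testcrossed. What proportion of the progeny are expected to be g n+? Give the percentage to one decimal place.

35.5%

A map distance of 29 cM corresponds to a recombination frequency of 0.290.
The F1 is g+ n / g n+, so g n+ is a parental gamete class with expected frequency (1 − r)/2 = 0.710/2 = 0.3550.
That is 0.3550 = 35.5% of the progeny.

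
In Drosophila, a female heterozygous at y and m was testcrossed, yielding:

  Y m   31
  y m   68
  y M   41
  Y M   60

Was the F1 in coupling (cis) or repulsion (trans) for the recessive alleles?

The two most frequent classes are Y M (60) and y m (68); these are the parental (non-recombinant) types.
So the F1 carried Y M on one chromosome and y m on the other — the recessive alleles are on the same chromosome (cis / coupling).

cis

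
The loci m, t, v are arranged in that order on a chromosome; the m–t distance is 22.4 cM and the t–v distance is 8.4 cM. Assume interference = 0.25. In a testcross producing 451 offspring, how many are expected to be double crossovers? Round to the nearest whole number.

6

Map distances give recombination frequencies of 0.224 and 0.084 for the two intervals.
With interference 0.25 (so coincidence = 0.75), expected double-crossover frequency = 0.224 × 0.084 × 0.75 = 0.01411.
Expected number = 0.01411 × 451 = 6.36 ≈ 6.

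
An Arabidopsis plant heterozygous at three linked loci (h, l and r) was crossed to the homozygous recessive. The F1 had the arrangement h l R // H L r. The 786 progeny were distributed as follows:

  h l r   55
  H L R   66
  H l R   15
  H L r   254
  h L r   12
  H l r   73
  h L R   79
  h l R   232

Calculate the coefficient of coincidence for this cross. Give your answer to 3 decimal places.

0.801

The two rarest classes, H l R and h L r, are the double crossovers. Comparing them with the parentals, only the h allele has switched, so h is the middle locus and the order is r – h – l.
r–h: (121 + 27)/786 = 0.1883; h–l: (152 + 27)/786 = 0.2277.
Expected DCO frequency = 0.1883 × 0.2277 ≈ 0.04288; observed = 27/786 ≈ 0.03435.
Coefficient of coincidence = 0.03435/0.04288 ≈ 0.801.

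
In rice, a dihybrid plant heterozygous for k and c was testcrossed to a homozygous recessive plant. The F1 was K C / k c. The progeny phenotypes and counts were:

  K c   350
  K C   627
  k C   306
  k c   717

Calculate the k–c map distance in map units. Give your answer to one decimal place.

The recombinant classes are K c and k C: 350 + 306 = 656.
Recombination frequency = 656/2000 = 0.3280 ≈ 32.8%, i.e. 32.8 map units.

32.8 map units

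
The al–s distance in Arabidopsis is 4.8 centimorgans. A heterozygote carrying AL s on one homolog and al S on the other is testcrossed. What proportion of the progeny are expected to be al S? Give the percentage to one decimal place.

A map distance of 4.8 centimorgans corresponds to a recombination frequency of 0.048.
The F1 is AL s / al S, so al S is a parental gamete class with expected frequency (1 − r)/2 = 0.952/2 = 0.4760.
That is 0.4760 = 47.6% of the progeny.

47.6%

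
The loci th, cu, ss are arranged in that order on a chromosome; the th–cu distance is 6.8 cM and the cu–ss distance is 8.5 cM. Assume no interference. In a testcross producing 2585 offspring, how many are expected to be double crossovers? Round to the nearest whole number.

15

Map distances give recombination frequencies of 0.068 and 0.085 for the two intervals.
With no interference, expected double-crossover frequency = 0.068 × 0.085 = 0.00578.
Expected number = 0.00578 × 2585 = 14.94 ≈ 15.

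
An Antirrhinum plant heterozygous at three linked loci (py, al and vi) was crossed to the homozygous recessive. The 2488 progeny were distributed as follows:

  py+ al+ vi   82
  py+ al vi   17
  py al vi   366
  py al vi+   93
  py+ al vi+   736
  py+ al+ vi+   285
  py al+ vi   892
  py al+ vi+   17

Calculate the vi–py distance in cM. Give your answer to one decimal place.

8.4 cM

The two most frequent reciprocal classes, py al+ vi and py+ al vi+, are the parental types, so the F1 was py al+ vi / py+ al vi+.
The two rarest classes, py al+ vi+ and py+ al vi, are the double crossovers. Comparing them with the parentals, only the vi allele has switched, so vi is the middle locus and the order is py – vi – al.
Crossovers in the py–vi interval produce the single-crossover classes py+ al+ vi and py al vi+ (82 + 93 = 175) plus the double crossovers (34).
RF(py–vi) = (175 + 34) / 2488 = 209/2488 = 0.0840 → 8.4 cM.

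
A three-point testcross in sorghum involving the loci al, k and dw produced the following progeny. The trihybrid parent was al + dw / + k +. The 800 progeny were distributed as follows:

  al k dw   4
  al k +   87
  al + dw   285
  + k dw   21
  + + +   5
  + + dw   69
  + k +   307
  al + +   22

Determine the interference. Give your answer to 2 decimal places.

0.16

The two rarest classes, al k dw and + + +, are the double crossovers. Comparing them with the parentals, only the k allele has switched, so k is the middle locus and the order is dw – k – al.
dw–k: (43 + 9)/800 = 0.0650; k–al: (156 + 9)/800 = 0.2062.
Expected DCO frequency = 0.0650 × 0.2062 ≈ 0.01340; observed = 9/800 ≈ 0.01125.
Coefficient of coincidence = 0.01125/0.01340 ≈ 0.84; interference = 1 − 0.84 = 0.16.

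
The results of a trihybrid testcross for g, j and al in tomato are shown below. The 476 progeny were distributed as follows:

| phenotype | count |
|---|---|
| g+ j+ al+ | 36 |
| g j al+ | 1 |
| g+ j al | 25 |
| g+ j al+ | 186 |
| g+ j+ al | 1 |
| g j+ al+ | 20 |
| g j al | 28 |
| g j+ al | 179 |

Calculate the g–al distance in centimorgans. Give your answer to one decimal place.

9.9 centimorgans

The two most frequent reciprocal classes, g+ j al+ and g j+ al, are the parental types, so the F1 was g+ j al+ / g j+ al.
The two rarest classes, g j al+ and g+ j+ al, are the double crossovers. Comparing them with the parentals, only the g allele has switched, so g is the middle locus and the order is j – g – al.
Crossovers in the g–al interval produce the single-crossover classes g+ j al and g j+ al+ (25 + 20 = 45) plus the double crossovers (2).
RF(g–al) = (45 + 2) / 476 = 47/476 = 0.0987 → 9.9 centimorgans.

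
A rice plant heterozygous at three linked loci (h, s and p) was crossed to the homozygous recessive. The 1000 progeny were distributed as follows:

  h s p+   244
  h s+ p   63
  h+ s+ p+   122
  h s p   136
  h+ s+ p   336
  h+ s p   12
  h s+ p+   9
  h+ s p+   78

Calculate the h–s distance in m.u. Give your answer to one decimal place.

16.2 m.u.

The two most frequent reciprocal classes, h s p+ and h+ s+ p, are the parental types, so the F1 was h s p+ / h+ s+ p.
The two rarest classes, h s+ p+ and h+ s p, are the double crossovers. Comparing them with the parentals, only the s allele has switched, so s is the middle locus and the order is p – s – h.
Crossovers in the s–h interval produce the single-crossover classes h+ s p+ and h s+ p (78 + 63 = 141) plus the double crossovers (21).
RF(s–h) = (141 + 21) / 1000 = 162/1000 = 0.1620 → 16.2 m.u.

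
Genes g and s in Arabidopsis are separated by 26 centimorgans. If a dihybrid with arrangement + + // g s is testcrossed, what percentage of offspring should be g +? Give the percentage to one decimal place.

13.0%

A map distance of 26 centimorgans corresponds to a recombination frequency of 0.260.
The F1 is + + / g s, so g + is a recombinant gamete class with expected frequency r/2 = 0.260/2 = 0.1300.
That is 0.1300 = 13.0% of the progeny.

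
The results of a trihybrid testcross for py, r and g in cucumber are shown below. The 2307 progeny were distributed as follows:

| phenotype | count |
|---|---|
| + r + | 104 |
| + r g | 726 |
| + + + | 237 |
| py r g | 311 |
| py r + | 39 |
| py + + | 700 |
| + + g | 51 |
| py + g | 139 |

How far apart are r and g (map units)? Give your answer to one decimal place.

14.4 map units

The two most frequent reciprocal classes, + r g and py + +, are the parental types, so the F1 was + r g / py + +.
The two rarest classes, + + g and py r +, are the double crossovers. Comparing them with the parentals, only the r allele has switched, so r is the middle locus and the order is py – r – g.
Crossovers in the r–g interval produce the single-crossover classes + r + and py + g (104 + 139 = 243) plus the double crossovers (90).
RF(r–g) = (243 + 90) / 2307 = 333/2307 = 0.1443 → 14.4 map units.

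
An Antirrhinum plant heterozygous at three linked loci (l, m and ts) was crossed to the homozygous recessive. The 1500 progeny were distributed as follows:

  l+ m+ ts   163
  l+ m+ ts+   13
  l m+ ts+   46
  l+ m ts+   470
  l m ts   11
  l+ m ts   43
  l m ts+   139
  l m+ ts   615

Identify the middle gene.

m

The two most frequent reciprocal classes, l m+ ts and l+ m ts+, are the parental types, so the F1 was l m+ ts / l+ m ts+.
The two rarest classes, l m ts and l+ m+ ts+, are the double crossovers. Comparing them with the parentals, only the m allele has switched, so m is the middle locus and the order is ts – m – l.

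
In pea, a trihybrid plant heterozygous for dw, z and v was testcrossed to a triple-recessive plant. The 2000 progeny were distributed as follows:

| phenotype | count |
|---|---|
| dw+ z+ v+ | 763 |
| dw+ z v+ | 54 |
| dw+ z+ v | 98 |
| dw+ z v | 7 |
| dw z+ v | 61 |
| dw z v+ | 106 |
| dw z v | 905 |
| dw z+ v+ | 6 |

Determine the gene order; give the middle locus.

The two most frequent reciprocal classes, dw+ z+ v+ and dw z v, are the parental types, so the F1 was dw+ z+ v+ / dw z v.
The two rarest classes, dw z+ v+ and dw+ z v, are the double crossovers. Comparing them with the parentals, only the dw allele has switched, so dw is the middle locus and the order is z – dw – v.

dw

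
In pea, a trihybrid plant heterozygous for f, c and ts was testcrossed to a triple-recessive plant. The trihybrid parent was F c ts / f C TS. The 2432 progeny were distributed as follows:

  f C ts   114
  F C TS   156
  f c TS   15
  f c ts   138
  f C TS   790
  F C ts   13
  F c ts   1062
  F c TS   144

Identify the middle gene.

The two rarest classes, F C ts and f c TS, are the double crossovers. Comparing them with the parentals, only the c allele has switched, so c is the middle locus and the order is ts – c – f.

c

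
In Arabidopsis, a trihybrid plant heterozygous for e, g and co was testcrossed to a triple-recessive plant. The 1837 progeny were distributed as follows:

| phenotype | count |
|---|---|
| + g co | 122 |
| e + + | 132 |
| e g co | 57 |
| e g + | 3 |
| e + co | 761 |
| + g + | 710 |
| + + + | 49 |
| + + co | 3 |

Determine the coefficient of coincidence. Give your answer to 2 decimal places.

0.38

The two most frequent reciprocal classes, + g + and e + co, are the parental types, so the F1 was + g + / e + co.
The two rarest classes, e g + and + + co, are the double crossovers. Comparing them with the parentals, only the e allele has switched, so e is the middle locus and the order is co – e – g.
co–e: (254 + 6)/1837 = 0.1415; e–g: (106 + 6)/1837 = 0.0610.
Expected DCO frequency = 0.1415 × 0.0610 ≈ 0.00863; observed = 6/1837 ≈ 0.00327.
Coefficient of coincidence = 0.00327/0.00863 ≈ 0.38.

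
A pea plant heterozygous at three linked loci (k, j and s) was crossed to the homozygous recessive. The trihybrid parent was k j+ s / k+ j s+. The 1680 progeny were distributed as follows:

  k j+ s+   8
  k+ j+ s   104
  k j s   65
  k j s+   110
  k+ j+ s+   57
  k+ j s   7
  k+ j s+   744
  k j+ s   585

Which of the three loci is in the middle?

s

The two rarest classes, k j+ s+ and k+ j s, are the double crossovers. Comparing them with the parentals, only the s allele has switched, so s is the middle locus and the order is k – s – j.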